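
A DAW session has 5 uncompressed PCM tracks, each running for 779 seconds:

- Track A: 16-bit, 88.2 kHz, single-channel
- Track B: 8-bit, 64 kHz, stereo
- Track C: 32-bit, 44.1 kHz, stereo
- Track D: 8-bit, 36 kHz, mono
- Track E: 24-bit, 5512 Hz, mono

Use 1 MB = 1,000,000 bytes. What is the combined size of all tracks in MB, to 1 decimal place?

Track A: 88,200 × 779 × 2 × 1 = 137,415,600 bytes.
Track B: 64,000 × 779 × 1 × 2 = 99,712,000 bytes.
Track C: 44,100 × 779 × 4 × 2 = 274,831,200 bytes.
Track D: 36,000 × 779 × 1 × 1 = 28,044,000 bytes.
Track E: 5,512 × 779 × 3 × 1 = 12,881,544 bytes.
Total = 552,884,344 bytes = 552.9 MB.

552.9 MB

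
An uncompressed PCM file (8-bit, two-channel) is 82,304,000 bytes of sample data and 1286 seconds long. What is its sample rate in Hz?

32,000 Hz

Bytes = sample_rate × seconds × bytes_per_sample × channels.
sample_rate = 82,304,000 / (1,286 × 1 × 2) = 82,304,000 / 2,572 = 32,000 Hz.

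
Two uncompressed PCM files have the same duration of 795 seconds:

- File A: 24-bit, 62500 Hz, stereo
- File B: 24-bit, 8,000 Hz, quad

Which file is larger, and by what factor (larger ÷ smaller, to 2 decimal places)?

File A: 62,500 × 3 × 2 = 375,000 bytes/s.
File B: 8,000 × 3 × 4 = 96,000 bytes/s.
File A is larger; ratio = 298,125,000 / 76,320,000 = 3.91.

File A, by a factor of 3.91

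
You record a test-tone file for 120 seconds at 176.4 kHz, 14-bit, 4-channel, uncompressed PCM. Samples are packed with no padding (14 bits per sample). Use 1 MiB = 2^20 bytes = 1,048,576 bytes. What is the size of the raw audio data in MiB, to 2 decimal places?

Bits = 176,400 × 120 × 14 × 4 = 1,185,408,000 bits = 148,176,000 bytes.
148,176,000 / 1,048,576 = 141.31 MiB.

141.31 MiB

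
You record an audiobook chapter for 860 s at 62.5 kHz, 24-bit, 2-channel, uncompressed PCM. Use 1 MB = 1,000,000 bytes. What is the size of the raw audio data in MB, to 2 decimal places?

322.50 MB

Bytes = 62,500 samples/s × 860 s × 3 bytes/sample × 2 ch = 322,500,000 bytes.
322,500,000 / 1,000,000 = 322.50 MB.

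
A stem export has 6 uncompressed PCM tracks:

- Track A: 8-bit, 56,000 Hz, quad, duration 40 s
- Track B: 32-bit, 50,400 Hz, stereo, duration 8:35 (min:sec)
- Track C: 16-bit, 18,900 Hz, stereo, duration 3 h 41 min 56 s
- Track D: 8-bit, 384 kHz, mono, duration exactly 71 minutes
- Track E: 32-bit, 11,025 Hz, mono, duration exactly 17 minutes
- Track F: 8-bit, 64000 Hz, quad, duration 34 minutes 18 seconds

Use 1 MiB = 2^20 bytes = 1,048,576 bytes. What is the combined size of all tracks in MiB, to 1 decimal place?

3272.0 MiB

Track A: 56,000 × 40 × 1 × 4 = 8,960,000 bytes.
Track B: 8:35 (min:sec) = 515 s; 50,400 × 515 × 4 × 2 = 207,648,000 bytes.
Track C: 3 h 41 min 56 s = 13,316 s; 18,900 × 13,316 × 2 × 2 = 1,006,689,600 bytes.
Track D: exactly 71 minutes = 4,260 s; 384,000 × 4,260 × 1 × 1 = 1,635,840,000 bytes.
Track E: exactly 17 minutes = 1,020 s; 11,025 × 1,020 × 4 × 1 = 44,982,000 bytes.
Track F: 34 minutes 18 seconds = 2,058 s; 64,000 × 2,058 × 1 × 4 = 526,848,000 bytes.
Total = 3,430,967,600 bytes = 3272.0 MiB.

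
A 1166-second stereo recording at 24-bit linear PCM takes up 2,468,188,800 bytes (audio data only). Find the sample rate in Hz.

352,800 Hz

Bytes = sample_rate × seconds × bytes_per_sample × channels.
sample_rate = 2,468,188,800 / (1,166 × 3 × 2) = 2,468,188,800 / 6,996 = 352,800 Hz.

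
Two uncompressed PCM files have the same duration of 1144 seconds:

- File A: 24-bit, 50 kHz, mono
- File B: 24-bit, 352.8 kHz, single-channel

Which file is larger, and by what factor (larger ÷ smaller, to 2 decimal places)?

File A: 50,000 × 3 × 1 = 150,000 bytes/s.
File B: 352,800 × 3 × 1 = 1,058,400 bytes/s.
File B is larger; ratio = 1,210,809,600 / 171,600,000 = 7.06.

File B, by a factor of 7.06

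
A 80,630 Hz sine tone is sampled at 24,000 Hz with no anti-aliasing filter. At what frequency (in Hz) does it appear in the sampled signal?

Nyquist = 24,000/2 = 12,000 Hz; 80,630 Hz exceeds it.
Alias = |80,630 − 3×24,000| = |80,630 − 72,000| = 8,630 Hz.

8,630 Hz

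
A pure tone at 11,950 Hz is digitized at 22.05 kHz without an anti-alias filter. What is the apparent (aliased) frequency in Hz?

10,100 Hz

Nyquist = 22,050/2 = 11,025 Hz; 11,950 Hz exceeds it.
Alias = |11,950 − 1×22,050| = |11,950 − 22,050| = 10,100 Hz.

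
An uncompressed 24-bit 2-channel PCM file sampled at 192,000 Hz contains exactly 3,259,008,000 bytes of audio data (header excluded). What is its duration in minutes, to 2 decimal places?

Byte rate = 192,000 × 3 × 2 = 1,152,000 bytes/s.
Duration = 3,259,008,000 / 1,152,000 = 2,829 s.
2,829 s / 60 = 47.15 minutes.

47.15 minutes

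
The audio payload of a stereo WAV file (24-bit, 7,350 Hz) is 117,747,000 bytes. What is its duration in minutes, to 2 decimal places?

Byte rate = 7,350 × 3 × 2 = 44,100 bytes/s.
Duration = 117,747,000 / 44,100 = 2,670 s.
2,670 s / 60 = 44.50 minutes.

44.50 minutes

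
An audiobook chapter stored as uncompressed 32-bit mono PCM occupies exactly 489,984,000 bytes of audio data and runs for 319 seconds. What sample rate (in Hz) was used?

384,000 Hz

Bytes = sample_rate × seconds × bytes_per_sample × channels.
sample_rate = 489,984,000 / (319 × 4 × 1) = 489,984,000 / 1,276 = 384,000 Hz.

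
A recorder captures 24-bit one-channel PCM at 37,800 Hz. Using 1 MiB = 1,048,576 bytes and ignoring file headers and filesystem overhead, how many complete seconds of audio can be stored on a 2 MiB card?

18 seconds

Uncompressed byte rate = 37,800 × 3 × 1 = 113,400 bytes/s.
Capacity = 2 × 1,048,576 = 2,097,152 bytes.
2,097,152 / 113,400 ≈ 18.49 s → 18 seconds.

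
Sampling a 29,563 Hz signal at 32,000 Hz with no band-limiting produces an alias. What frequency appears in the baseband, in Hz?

2,437 Hz

Nyquist = 32,000/2 = 16,000 Hz; 29,563 Hz exceeds it.
Alias = |29,563 − 1×32,000| = |29,563 − 32,000| = 2,437 Hz.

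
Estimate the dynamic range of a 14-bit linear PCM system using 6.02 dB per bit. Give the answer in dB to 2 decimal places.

84.28 dB

14 × 6.02 = 84.28 dB.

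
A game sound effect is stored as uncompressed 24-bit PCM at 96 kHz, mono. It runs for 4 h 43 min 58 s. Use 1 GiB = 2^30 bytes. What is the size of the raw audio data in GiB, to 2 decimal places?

4.57 GiB

Duration = 4 h 43 min 58 s = 17,038 s.
Bytes = 96,000 samples/s × 17,038 s × 3 bytes/sample × 1 ch = 4,906,944,000 bytes.
4,906,944,000 / 1,073,741,824 = 4.57 GiB.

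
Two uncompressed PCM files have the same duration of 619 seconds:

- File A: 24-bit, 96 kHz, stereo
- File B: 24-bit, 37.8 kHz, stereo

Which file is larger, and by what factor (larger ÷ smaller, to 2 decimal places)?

File A: 96,000 × 3 × 2 = 576,000 bytes/s.
File B: 37,800 × 3 × 2 = 226,800 bytes/s.
File A is larger; ratio = 356,544,000 / 140,389,200 = 2.54.

File A, by a factor of 2.54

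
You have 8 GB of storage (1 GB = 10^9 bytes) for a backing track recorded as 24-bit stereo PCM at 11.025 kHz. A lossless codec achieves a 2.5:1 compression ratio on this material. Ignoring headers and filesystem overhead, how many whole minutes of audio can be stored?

5,039 minutes

Uncompressed byte rate = 11,025 × 3 × 2 = 66,150 bytes/s.
After 2.5:1 compression, effective rate ≈ 26460 bytes/s.
Capacity = 8 × 1,000,000,000 = 8,000,000,000 bytes.
8,000,000,000 / effective rate ≈ 302343.16 s → 5,039 minutes.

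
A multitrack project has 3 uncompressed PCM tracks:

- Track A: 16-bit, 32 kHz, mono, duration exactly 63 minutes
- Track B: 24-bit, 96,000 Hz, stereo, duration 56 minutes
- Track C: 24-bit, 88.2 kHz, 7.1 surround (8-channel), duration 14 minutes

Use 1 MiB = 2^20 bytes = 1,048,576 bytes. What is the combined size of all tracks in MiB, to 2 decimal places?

3772.16 MiB

Track A: exactly 63 minutes = 3,780 s; 32,000 × 3,780 × 2 × 1 = 241,920,000 bytes.
Track B: 56 minutes = 3,360 s; 96,000 × 3,360 × 3 × 2 = 1,935,360,000 bytes.
Track C: 14 minutes = 840 s; 88,200 × 840 × 3 × 8 = 1,778,112,000 bytes.
Total = 3,955,392,000 bytes = 3772.16 MiB.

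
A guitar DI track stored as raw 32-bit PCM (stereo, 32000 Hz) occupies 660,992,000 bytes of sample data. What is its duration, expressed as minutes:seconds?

Byte rate = 32,000 × 4 × 2 = 256,000 bytes/s.
Duration = 660,992,000 / 256,000 = 2,582 s.
2,582 s = 43:02.

43:02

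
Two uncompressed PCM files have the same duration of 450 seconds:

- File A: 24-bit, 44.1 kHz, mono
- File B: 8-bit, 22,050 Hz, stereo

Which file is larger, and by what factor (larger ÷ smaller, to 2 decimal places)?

File A, by a factor of 3.00

File A: 44,100 × 3 × 1 = 132,300 bytes/s.
File B: 22,050 × 1 × 2 = 44,100 bytes/s.
File A is larger; ratio = 59,535,000 / 19,845,000 = 3.00.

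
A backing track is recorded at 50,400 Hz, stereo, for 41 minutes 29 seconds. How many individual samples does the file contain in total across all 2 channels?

41 minutes 29 seconds = 2,489 s.
50,400 × 2,489 s × 2 ch = 250,891,200 samples.

250,891,200 samples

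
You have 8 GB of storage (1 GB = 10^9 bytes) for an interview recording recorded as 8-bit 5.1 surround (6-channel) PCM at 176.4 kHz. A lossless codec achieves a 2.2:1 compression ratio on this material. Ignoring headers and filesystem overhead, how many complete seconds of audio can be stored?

16,628 seconds

Uncompressed byte rate = 176,400 × 1 × 6 = 1,058,400 bytes/s.
After 2.2:1 compression, effective rate ≈ 481090.91 bytes/s.
Capacity = 8 × 1,000,000,000 = 8,000,000,000 bytes.
8,000,000,000 / effective rate ≈ 16628.87 s → 16,628 seconds.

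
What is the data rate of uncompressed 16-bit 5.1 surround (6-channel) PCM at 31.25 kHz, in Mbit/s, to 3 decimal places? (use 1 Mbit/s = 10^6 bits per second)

Bit rate = 31,250 × 16 × 6 = 3,000,000 bits/s.
= 3.000 Mbit/s.

3.000 Mbit/s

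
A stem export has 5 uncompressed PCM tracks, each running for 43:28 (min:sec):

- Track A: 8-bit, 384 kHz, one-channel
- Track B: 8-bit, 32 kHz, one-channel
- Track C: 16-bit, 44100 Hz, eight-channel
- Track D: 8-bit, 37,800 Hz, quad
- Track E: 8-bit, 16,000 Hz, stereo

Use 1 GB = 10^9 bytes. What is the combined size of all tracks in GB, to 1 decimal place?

3.4 GB

43:28 (min:sec) = 2,608 s.
Track A: 384,000 × 2,608 × 1 × 1 = 1,001,472,000 bytes.
Track B: 32,000 × 2,608 × 1 × 1 = 83,456,000 bytes.
Track C: 44,100 × 2,608 × 2 × 8 = 1,840,204,800 bytes.
Track D: 37,800 × 2,608 × 1 × 4 = 394,329,600 bytes.
Track E: 16,000 × 2,608 × 1 × 2 = 83,456,000 bytes.
Total = 3,402,918,400 bytes = 3.4 GB.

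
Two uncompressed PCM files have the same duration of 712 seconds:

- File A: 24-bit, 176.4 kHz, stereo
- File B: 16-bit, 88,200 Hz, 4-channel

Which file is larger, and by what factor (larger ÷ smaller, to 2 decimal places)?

File A: 176,400 × 3 × 2 = 1,058,400 bytes/s.
File B: 88,200 × 2 × 4 = 705,600 bytes/s.
File A is larger; ratio = 753,580,800 / 502,387,200 = 1.50.

File A, by a factor of 1.50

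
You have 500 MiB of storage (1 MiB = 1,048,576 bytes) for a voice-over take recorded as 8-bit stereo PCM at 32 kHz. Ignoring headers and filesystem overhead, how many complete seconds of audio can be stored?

8,192 seconds

Uncompressed byte rate = 32,000 × 1 × 2 = 64,000 bytes/s.
Capacity = 500 × 1,048,576 = 524,288,000 bytes.
524,288,000 / 64,000 ≈ 8192 s → 8,192 seconds.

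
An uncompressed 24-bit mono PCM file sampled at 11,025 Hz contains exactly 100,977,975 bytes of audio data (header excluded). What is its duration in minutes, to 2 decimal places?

Byte rate = 11,025 × 3 × 1 = 33,075 bytes/s.
Duration = 100,977,975 / 33,075 = 3,053 s.
3,053 s / 60 = 50.88 minutes.

50.88 minutes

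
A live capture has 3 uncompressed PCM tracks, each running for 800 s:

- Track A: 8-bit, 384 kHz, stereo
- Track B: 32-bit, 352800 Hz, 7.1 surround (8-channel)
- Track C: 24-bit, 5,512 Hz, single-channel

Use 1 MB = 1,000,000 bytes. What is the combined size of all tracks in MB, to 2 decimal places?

9659.31 MB

Track A: 384,000 × 800 × 1 × 2 = 614,400,000 bytes.
Track B: 352,800 × 800 × 4 × 8 = 9,031,680,000 bytes.
Track C: 5,512 × 800 × 3 × 1 = 13,228,800 bytes.
Total = 9,659,308,800 bytes = 9659.31 MB.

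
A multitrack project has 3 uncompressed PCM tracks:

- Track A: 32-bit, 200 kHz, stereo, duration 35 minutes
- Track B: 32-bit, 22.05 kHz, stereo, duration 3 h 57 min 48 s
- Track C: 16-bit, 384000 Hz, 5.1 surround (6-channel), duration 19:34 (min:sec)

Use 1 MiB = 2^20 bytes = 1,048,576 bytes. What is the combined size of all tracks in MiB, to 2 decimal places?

Track A: 35 minutes = 2,100 s; 200,000 × 2,100 × 4 × 2 = 3,360,000,000 bytes.
Track B: 3 h 57 min 48 s = 14,268 s; 22,050 × 14,268 × 4 × 2 = 2,516,875,200 bytes.
Track C: 19:34 (min:sec) = 1,174 s; 384,000 × 1,174 × 2 × 6 = 5,409,792,000 bytes.
Total = 11,286,667,200 bytes = 10763.80 MiB.

10763.80 MiB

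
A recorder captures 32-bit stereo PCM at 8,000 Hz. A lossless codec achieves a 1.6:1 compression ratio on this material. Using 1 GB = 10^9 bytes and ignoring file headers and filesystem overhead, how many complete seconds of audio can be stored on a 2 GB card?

50,000 seconds

Uncompressed byte rate = 8,000 × 4 × 2 = 64,000 bytes/s.
After 1.6:1 compression, effective rate ≈ 40000 bytes/s.
Capacity = 2 × 1,000,000,000 = 2,000,000,000 bytes.
2,000,000,000 / effective rate ≈ 50000 s → 50,000 seconds.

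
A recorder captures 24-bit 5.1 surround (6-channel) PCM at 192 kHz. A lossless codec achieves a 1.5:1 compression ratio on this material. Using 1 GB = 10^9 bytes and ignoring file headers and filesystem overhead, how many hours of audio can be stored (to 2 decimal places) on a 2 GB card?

0.24 hours

Uncompressed byte rate = 192,000 × 3 × 6 = 3,456,000 bytes/s.
After 1.5:1 compression, effective rate ≈ 2304000 bytes/s.
Capacity = 2 × 1,000,000,000 = 2,000,000,000 bytes.
2,000,000,000 / effective rate ≈ 868.06 s → 0.24 hours.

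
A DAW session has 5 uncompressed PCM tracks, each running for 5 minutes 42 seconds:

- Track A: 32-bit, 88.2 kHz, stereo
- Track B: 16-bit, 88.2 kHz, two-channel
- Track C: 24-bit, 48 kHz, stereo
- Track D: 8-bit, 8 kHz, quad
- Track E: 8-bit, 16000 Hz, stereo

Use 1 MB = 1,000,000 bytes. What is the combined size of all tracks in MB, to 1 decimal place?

482.4 MB

5 minutes 42 seconds = 342 s.
Track A: 88,200 × 342 × 4 × 2 = 241,315,200 bytes.
Track B: 88,200 × 342 × 2 × 2 = 120,657,600 bytes.
Track C: 48,000 × 342 × 3 × 2 = 98,496,000 bytes.
Track D: 8,000 × 342 × 1 × 4 = 10,944,000 bytes.
Track E: 16,000 × 342 × 1 × 2 = 10,944,000 bytes.
Total = 482,356,800 bytes = 482.4 MB.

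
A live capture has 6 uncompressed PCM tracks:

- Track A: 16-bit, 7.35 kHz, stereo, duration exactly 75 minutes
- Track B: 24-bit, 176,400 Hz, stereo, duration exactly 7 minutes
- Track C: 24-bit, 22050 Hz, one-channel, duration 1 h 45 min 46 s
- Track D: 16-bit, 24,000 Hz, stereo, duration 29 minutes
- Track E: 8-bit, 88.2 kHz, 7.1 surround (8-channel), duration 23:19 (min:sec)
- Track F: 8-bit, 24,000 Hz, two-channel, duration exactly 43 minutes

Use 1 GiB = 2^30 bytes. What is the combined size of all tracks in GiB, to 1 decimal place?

Track A: exactly 75 minutes = 4,500 s; 7,350 × 4,500 × 2 × 2 = 132,300,000 bytes.
Track B: exactly 7 minutes = 420 s; 176,400 × 420 × 3 × 2 = 444,528,000 bytes.
Track C: 1 h 45 min 46 s = 6,346 s; 22,050 × 6,346 × 3 × 1 = 419,787,900 bytes.
Track D: 29 minutes = 1,740 s; 24,000 × 1,740 × 2 × 2 = 167,040,000 bytes.
Track E: 23:19 (min:sec) = 1,399 s; 88,200 × 1,399 × 1 × 8 = 987,134,400 bytes.
Track F: exactly 43 minutes = 2,580 s; 24,000 × 2,580 × 1 × 2 = 123,840,000 bytes.
Total = 2,274,630,300 bytes = 2.1 GiB.

2.1 GiB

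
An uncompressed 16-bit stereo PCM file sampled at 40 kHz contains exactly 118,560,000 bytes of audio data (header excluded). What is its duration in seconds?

Byte rate = 40,000 × 2 × 2 = 160,000 bytes/s.
Duration = 118,560,000 / 160,000 = 741 s.

741 seconds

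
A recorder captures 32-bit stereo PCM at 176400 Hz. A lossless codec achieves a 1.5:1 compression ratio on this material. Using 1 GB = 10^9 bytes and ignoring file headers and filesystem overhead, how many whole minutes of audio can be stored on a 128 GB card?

2,267 minutes

Uncompressed byte rate = 176,400 × 4 × 2 = 1,411,200 bytes/s.
After 1.5:1 compression, effective rate ≈ 940800 bytes/s.
Capacity = 128 × 1,000,000,000 = 128,000,000,000 bytes.
128,000,000,000 / effective rate ≈ 136054.42 s → 2,267 minutes.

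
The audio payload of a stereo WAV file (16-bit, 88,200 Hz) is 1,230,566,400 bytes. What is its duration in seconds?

Byte rate = 88,200 × 2 × 2 = 352,800 bytes/s.
Duration = 1,230,566,400 / 352,800 = 3,488 s.

3,488 seconds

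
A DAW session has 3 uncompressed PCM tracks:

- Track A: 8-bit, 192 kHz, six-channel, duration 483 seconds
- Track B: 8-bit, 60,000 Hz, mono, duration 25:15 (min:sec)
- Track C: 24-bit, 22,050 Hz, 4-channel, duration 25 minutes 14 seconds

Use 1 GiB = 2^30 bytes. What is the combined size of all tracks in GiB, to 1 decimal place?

Track A: 192,000 × 483 × 1 × 6 = 556,416,000 bytes.
Track B: 25:15 (min:sec) = 1,515 s; 60,000 × 1,515 × 1 × 1 = 90,900,000 bytes.
Track C: 25 minutes 14 seconds = 1,514 s; 22,050 × 1,514 × 3 × 4 = 400,604,400 bytes.
Total = 1,047,920,400 bytes = 1.0 GiB.

1.0 GiB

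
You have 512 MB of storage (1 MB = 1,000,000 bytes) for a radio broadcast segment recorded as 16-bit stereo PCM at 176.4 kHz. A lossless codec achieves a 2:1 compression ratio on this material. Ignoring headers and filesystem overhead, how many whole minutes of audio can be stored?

24 minutes

Uncompressed byte rate = 176,400 × 2 × 2 = 705,600 bytes/s.
After 2:1 compression, effective rate ≈ 352800 bytes/s.
Capacity = 512 × 1,000,000 = 512,000,000 bytes.
512,000,000 / effective rate ≈ 1451.25 s → 24 minutes.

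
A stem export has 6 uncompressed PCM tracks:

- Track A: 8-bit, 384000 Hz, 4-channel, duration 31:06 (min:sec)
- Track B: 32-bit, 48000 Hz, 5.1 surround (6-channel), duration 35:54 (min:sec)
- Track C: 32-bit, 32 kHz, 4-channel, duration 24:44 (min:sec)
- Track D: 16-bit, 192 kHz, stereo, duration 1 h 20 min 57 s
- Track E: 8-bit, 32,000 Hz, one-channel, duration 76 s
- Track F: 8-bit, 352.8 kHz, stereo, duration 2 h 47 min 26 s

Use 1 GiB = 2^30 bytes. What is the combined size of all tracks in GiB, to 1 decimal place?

Track A: 31:06 (min:sec) = 1,866 s; 384,000 × 1,866 × 1 × 4 = 2,866,176,000 bytes.
Track B: 35:54 (min:sec) = 2,154 s; 48,000 × 2,154 × 4 × 6 = 2,481,408,000 bytes.
Track C: 24:44 (min:sec) = 1,484 s; 32,000 × 1,484 × 4 × 4 = 759,808,000 bytes.
Track D: 1 h 20 min 57 s = 4,857 s; 192,000 × 4,857 × 2 × 2 = 3,730,176,000 bytes.
Track E: 32,000 × 76 × 1 × 1 = 2,432,000 bytes.
Track F: 2 h 47 min 26 s = 10,046 s; 352,800 × 10,046 × 1 × 2 = 7,088,457,600 bytes.
Total = 16,928,457,600 bytes = 15.8 GiB.

15.8 GiB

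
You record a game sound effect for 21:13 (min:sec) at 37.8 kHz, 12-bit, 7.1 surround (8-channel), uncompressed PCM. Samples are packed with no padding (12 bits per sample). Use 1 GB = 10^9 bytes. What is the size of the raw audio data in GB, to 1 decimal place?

0.6 GB

Duration = 21:13 (min:sec) = 1,273 s.
Bits = 37,800 × 1,273 × 12 × 8 = 4,619,462,400 bits = 577,432,800 bytes.
577,432,800 / 1,000,000,000 = 0.6 GB.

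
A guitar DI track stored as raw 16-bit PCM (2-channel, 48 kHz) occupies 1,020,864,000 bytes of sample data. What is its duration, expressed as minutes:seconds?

Byte rate = 48,000 × 2 × 2 = 192,000 bytes/s.
Duration = 1,020,864,000 / 192,000 = 5,317 s.
5,317 s = 88:37.

88:37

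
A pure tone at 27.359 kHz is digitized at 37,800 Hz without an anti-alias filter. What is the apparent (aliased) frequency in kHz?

Nyquist = 37,800/2 = 18,900 Hz; 27,359 Hz exceeds it.
Alias = |27,359 − 1×37,800| = |27,359 − 37,800| = 10,441 Hz = 10.441 kHz.

10.441 kHz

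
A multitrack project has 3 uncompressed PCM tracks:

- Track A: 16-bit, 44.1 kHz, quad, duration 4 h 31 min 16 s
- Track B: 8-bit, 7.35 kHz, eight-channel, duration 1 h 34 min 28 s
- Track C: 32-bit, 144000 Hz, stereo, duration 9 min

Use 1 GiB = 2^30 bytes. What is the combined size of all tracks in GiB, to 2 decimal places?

Track A: 4 h 31 min 16 s = 16,276 s; 44,100 × 16,276 × 2 × 4 = 5,742,172,800 bytes.
Track B: 1 h 34 min 28 s = 5,668 s; 7,350 × 5,668 × 1 × 8 = 333,278,400 bytes.
Track C: 9 min = 540 s; 144,000 × 540 × 4 × 2 = 622,080,000 bytes.
Total = 6,697,531,200 bytes = 6.24 GiB.

6.24 GiB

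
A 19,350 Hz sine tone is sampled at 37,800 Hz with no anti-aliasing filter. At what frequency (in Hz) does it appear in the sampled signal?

18,450 Hz

Nyquist = 37,800/2 = 18,900 Hz; 19,350 Hz exceeds it.
Alias = |19,350 − 1×37,800| = |19,350 − 37,800| = 18,450 Hz.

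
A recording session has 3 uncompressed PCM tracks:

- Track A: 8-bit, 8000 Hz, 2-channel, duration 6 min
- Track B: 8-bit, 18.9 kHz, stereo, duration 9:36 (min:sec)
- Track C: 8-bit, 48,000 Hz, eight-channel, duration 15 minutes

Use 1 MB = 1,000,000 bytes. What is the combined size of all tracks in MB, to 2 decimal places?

Track A: 6 min = 360 s; 8,000 × 360 × 1 × 2 = 5,760,000 bytes.
Track B: 9:36 (min:sec) = 576 s; 18,900 × 576 × 1 × 2 = 21,772,800 bytes.
Track C: 15 minutes = 900 s; 48,000 × 900 × 1 × 8 = 345,600,000 bytes.
Total = 373,132,800 bytes = 373.13 MB.

373.13 MB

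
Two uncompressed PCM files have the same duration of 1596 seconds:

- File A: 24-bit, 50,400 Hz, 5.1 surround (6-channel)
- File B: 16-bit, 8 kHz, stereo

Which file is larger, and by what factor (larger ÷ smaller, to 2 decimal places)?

File A, by a factor of 28.35

File A: 50,400 × 3 × 6 = 907,200 bytes/s.
File B: 8,000 × 2 × 2 = 32,000 bytes/s.
File A is larger; ratio = 1,447,891,200 / 51,072,000 = 28.35.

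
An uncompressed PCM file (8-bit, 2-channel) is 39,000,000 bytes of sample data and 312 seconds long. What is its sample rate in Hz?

Bytes = sample_rate × seconds × bytes_per_sample × channels.
sample_rate = 39,000,000 / (312 × 1 × 2) = 39,000,000 / 624 = 62,500 Hz.

62,500 Hz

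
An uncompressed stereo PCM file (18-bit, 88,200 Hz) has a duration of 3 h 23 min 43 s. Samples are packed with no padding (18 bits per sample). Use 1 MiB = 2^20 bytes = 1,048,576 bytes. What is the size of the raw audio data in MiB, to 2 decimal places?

4626.57 MiB

Duration = 3 h 23 min 43 s = 12,223 s.
Bits = 88,200 × 12,223 × 18 × 2 = 38,810,469,600 bits = 4,851,308,700 bytes.
4,851,308,700 / 1,048,576 = 4626.57 MiB.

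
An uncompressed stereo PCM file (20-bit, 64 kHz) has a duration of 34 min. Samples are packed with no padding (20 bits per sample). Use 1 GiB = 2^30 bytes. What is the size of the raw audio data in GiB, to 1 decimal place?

Duration = 34 min = 2,040 s.
Bits = 64,000 × 2,040 × 20 × 2 = 5,222,400,000 bits = 652,800,000 bytes.
652,800,000 / 1,073,741,824 = 0.6 GiB.

0.6 GiB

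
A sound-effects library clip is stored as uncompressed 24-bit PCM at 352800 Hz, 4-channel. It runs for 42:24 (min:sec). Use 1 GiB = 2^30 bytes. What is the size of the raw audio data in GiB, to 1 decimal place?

Duration = 42:24 (min:sec) = 2,544 s.
Bytes = 352,800 samples/s × 2,544 s × 3 bytes/sample × 4 ch = 10,770,278,400 bytes.
10,770,278,400 / 1,073,741,824 = 10.0 GiB.

10.0 GiB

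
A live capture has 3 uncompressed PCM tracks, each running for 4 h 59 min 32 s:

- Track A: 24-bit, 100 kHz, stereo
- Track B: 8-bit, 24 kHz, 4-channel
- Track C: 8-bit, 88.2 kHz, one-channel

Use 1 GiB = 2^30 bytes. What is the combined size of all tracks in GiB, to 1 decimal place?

4 h 59 min 32 s = 17,972 s.
Track A: 100,000 × 17,972 × 3 × 2 = 10,783,200,000 bytes.
Track B: 24,000 × 17,972 × 1 × 4 = 1,725,312,000 bytes.
Track C: 88,200 × 17,972 × 1 × 1 = 1,585,130,400 bytes.
Total = 14,093,642,400 bytes = 13.1 GiB.

13.1 GiB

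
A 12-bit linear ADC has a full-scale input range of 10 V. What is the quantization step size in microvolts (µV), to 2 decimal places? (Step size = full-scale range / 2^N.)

2441.41 µV

10 V / 2^12 = 10 / 4,096 V = 2441.41 µV.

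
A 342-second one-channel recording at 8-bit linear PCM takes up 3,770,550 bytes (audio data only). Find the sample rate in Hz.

Bytes = sample_rate × seconds × bytes_per_sample × channels.
sample_rate = 3,770,550 / (342 × 1 × 1) = 3,770,550 / 342 = 11,025 Hz.

11,025 Hz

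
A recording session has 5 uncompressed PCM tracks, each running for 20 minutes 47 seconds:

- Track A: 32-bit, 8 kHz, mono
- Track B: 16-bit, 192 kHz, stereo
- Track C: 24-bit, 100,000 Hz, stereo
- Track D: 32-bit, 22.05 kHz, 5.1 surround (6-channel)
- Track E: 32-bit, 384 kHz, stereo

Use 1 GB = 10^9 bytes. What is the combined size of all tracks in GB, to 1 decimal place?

6.2 GB

20 minutes 47 seconds = 1,247 s.
Track A: 8,000 × 1,247 × 4 × 1 = 39,904,000 bytes.
Track B: 192,000 × 1,247 × 2 × 2 = 957,696,000 bytes.
Track C: 100,000 × 1,247 × 3 × 2 = 748,200,000 bytes.
Track D: 22,050 × 1,247 × 4 × 6 = 659,912,400 bytes.
Track E: 384,000 × 1,247 × 4 × 2 = 3,830,784,000 bytes.
Total = 6,236,496,400 bytes = 6.2 GB.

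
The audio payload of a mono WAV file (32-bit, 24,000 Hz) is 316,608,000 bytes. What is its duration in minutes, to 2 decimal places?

54.97 minutes

Byte rate = 24,000 × 4 × 1 = 96,000 bytes/s.
Duration = 316,608,000 / 96,000 = 3,298 s.
3,298 s / 60 = 54.97 minutes.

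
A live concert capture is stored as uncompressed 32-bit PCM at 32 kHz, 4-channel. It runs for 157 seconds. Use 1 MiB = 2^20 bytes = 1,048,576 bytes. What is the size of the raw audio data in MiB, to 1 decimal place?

76.7 MiB

Bytes = 32,000 samples/s × 157 s × 4 bytes/sample × 4 ch = 80,384,000 bytes.
80,384,000 / 1,048,576 = 76.7 MiB.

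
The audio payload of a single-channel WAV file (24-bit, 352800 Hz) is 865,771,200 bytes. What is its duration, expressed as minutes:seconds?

Byte rate = 352,800 × 3 × 1 = 1,058,400 bytes/s.
Duration = 865,771,200 / 1,058,400 = 818 s.
818 s = 13:38.

13:38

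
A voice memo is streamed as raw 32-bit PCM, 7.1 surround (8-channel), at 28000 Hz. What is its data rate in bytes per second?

896,000 bytes/s

Bit rate = 28,000 × 32 × 8 = 7,168,000 bits/s.
7,168,000 / 8 = 896,000 bytes/s.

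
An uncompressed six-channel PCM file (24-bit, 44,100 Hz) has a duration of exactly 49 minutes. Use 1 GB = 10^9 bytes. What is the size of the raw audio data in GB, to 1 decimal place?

Duration = exactly 49 minutes = 2,940 s.
Bytes = 44,100 samples/s × 2,940 s × 3 bytes/sample × 6 ch = 2,333,772,000 bytes.
2,333,772,000 / 1,000,000,000 = 2.3 GB.

2.3 GB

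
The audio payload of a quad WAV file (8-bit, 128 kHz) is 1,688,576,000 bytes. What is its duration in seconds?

3,298 seconds

Byte rate = 128,000 × 1 × 4 = 512,000 bytes/s.
Duration = 1,688,576,000 / 512,000 = 3,298 s.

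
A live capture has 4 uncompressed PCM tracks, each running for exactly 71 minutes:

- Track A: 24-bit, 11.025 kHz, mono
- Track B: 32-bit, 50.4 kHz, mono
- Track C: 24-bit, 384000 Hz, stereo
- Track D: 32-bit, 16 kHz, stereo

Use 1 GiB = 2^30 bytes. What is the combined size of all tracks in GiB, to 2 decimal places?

10.58 GiB

exactly 71 minutes = 4,260 s.
Track A: 11,025 × 4,260 × 3 × 1 = 140,899,500 bytes.
Track B: 50,400 × 4,260 × 4 × 1 = 858,816,000 bytes.
Track C: 384,000 × 4,260 × 3 × 2 = 9,815,040,000 bytes.
Track D: 16,000 × 4,260 × 4 × 2 = 545,280,000 bytes.
Total = 11,360,035,500 bytes = 10.58 GiB.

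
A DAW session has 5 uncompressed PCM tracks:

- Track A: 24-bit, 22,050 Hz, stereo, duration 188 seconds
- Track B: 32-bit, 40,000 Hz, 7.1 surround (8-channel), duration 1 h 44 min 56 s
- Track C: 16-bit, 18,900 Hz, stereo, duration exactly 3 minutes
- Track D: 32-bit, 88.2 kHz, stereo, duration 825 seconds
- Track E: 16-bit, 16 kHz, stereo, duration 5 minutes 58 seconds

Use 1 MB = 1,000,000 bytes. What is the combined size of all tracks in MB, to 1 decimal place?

Track A: 22,050 × 188 × 3 × 2 = 24,872,400 bytes.
Track B: 1 h 44 min 56 s = 6,296 s; 40,000 × 6,296 × 4 × 8 = 8,058,880,000 bytes.
Track C: exactly 3 minutes = 180 s; 18,900 × 180 × 2 × 2 = 13,608,000 bytes.
Track D: 88,200 × 825 × 4 × 2 = 582,120,000 bytes.
Track E: 5 minutes 58 seconds = 358 s; 16,000 × 358 × 2 × 2 = 22,912,000 bytes.
Total = 8,702,392,400 bytes = 8702.4 MB.

8702.4 MB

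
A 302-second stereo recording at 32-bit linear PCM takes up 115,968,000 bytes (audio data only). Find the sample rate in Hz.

48,000 Hz

Bytes = sample_rate × seconds × bytes_per_sample × channels.
sample_rate = 115,968,000 / (302 × 4 × 2) = 115,968,000 / 2,416 = 48,000 Hz.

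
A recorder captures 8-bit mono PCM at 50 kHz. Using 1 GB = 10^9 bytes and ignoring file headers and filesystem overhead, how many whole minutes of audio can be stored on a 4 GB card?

Uncompressed byte rate = 50,000 × 1 × 1 = 50,000 bytes/s.
Capacity = 4 × 1,000,000,000 = 4,000,000,000 bytes.
4,000,000,000 / 50,000 ≈ 80000 s → 1,333 minutes.

1,333 minutes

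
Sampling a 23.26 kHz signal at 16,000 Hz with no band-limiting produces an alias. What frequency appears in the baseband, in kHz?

7.26 kHz

Nyquist = 16,000/2 = 8,000 Hz; 23,260 Hz exceeds it.
Alias = |23,260 − 1×16,000| = |23,260 − 16,000| = 7,260 Hz = 7.26 kHz.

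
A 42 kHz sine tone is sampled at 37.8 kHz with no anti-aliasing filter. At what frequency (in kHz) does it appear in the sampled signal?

4.2 kHz

Nyquist = 37,800/2 = 18,900 Hz; 42,000 Hz exceeds it.
Alias = |42,000 − 1×37,800| = |42,000 − 37,800| = 4,200 Hz = 4.2 kHz.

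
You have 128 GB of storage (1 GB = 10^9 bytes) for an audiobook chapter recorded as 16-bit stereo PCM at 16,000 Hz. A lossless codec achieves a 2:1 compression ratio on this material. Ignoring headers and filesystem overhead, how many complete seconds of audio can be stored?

4,000,000 seconds

Uncompressed byte rate = 16,000 × 2 × 2 = 64,000 bytes/s.
After 2:1 compression, effective rate ≈ 32000 bytes/s.
Capacity = 128 × 1,000,000,000 = 128,000,000,000 bytes.
128,000,000,000 / effective rate ≈ 4000000 s → 4,000,000 seconds.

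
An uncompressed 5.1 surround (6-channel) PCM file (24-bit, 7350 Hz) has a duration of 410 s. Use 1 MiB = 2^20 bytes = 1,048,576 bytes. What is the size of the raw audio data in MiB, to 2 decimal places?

51.73 MiB

Bytes = 7,350 samples/s × 410 s × 3 bytes/sample × 6 ch = 54,243,000 bytes.
54,243,000 / 1,048,576 = 51.73 MiB.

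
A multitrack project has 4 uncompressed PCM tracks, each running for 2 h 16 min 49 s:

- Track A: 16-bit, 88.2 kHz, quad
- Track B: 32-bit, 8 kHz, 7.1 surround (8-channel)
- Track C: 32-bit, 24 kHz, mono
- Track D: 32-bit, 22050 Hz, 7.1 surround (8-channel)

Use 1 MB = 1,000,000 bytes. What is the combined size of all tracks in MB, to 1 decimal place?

14474.1 MB

2 h 16 min 49 s = 8,209 s.
Track A: 88,200 × 8,209 × 2 × 4 = 5,792,270,400 bytes.
Track B: 8,000 × 8,209 × 4 × 8 = 2,101,504,000 bytes.
Track C: 24,000 × 8,209 × 4 × 1 = 788,064,000 bytes.
Track D: 22,050 × 8,209 × 4 × 8 = 5,792,270,400 bytes.
Total = 14,474,108,800 bytes = 14474.1 MB.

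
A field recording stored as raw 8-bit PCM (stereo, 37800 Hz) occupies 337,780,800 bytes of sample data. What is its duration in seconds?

4,468 seconds

Byte rate = 37,800 × 1 × 2 = 75,600 bytes/s.
Duration = 337,780,800 / 75,600 = 4,468 s.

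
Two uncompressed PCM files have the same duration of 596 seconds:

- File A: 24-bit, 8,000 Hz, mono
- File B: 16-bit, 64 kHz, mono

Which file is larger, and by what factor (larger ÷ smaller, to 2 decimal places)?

File B, by a factor of 5.33

File A: 8,000 × 3 × 1 = 24,000 bytes/s.
File B: 64,000 × 2 × 1 = 128,000 bytes/s.
File B is larger; ratio = 76,288,000 / 14,304,000 = 5.33.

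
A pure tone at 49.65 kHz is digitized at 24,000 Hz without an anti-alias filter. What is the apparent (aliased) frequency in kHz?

1.65 kHz

Nyquist = 24,000/2 = 12,000 Hz; 49,650 Hz exceeds it.
Alias = |49,650 − 2×24,000| = |49,650 − 48,000| = 1,650 Hz = 1.65 kHz.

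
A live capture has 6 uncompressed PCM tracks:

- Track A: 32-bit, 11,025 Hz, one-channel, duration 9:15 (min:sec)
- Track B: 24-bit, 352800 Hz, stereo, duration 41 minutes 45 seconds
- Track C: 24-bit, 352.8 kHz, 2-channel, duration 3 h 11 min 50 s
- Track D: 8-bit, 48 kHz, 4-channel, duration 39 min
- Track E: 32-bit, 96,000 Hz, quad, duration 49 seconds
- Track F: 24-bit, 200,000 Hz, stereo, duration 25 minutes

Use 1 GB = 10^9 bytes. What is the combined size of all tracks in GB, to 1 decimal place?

32.0 GB

Track A: 9:15 (min:sec) = 555 s; 11,025 × 555 × 4 × 1 = 24,475,500 bytes.
Track B: 41 minutes 45 seconds = 2,505 s; 352,800 × 2,505 × 3 × 2 = 5,302,584,000 bytes.
Track C: 3 h 11 min 50 s = 11,510 s; 352,800 × 11,510 × 3 × 2 = 24,364,368,000 bytes.
Track D: 39 min = 2,340 s; 48,000 × 2,340 × 1 × 4 = 449,280,000 bytes.
Track E: 96,000 × 49 × 4 × 4 = 75,264,000 bytes.
Track F: 25 minutes = 1,500 s; 200,000 × 1,500 × 3 × 2 = 1,800,000,000 bytes.
Total = 32,015,971,500 bytes = 32.0 GB.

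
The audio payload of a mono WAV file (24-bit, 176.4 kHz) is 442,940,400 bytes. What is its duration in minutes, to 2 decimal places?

13.95 minutes

Byte rate = 176,400 × 3 × 1 = 529,200 bytes/s.
Duration = 442,940,400 / 529,200 = 837 s.
837 s / 60 = 13.95 minutes.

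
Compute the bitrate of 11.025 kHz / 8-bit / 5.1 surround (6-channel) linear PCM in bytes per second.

Bit rate = 11,025 × 8 × 6 = 529,200 bits/s.
529,200 / 8 = 66,150 bytes/s.

66,150 bytes/s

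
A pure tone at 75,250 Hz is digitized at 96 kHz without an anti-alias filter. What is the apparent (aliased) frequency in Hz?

20,750 Hz

Nyquist = 96,000/2 = 48,000 Hz; 75,250 Hz exceeds it.
Alias = |75,250 − 1×96,000| = |75,250 − 96,000| = 20,750 Hz.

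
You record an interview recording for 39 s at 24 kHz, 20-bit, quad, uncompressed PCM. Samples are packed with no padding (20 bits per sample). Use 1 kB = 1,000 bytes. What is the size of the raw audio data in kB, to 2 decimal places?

Bits = 24,000 × 39 × 20 × 4 = 74,880,000 bits = 9,360,000 bytes.
9,360,000 / 1,000 = 9360.00 kB.

9360.00 kB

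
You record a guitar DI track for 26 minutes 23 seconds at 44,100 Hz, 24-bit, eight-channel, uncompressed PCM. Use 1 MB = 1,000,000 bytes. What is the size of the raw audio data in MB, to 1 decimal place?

Duration = 26 minutes 23 seconds = 1,583 s.
Bytes = 44,100 samples/s × 1,583 s × 3 bytes/sample × 8 ch = 1,675,447,200 bytes.
1,675,447,200 / 1,000,000 = 1675.4 MB.

1675.4 MB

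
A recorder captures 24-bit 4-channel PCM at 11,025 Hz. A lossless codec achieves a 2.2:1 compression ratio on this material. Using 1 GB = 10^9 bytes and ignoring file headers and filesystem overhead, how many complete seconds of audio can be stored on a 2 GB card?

33,257 seconds

Uncompressed byte rate = 11,025 × 3 × 4 = 132,300 bytes/s.
After 2.2:1 compression, effective rate ≈ 60136.36 bytes/s.
Capacity = 2 × 1,000,000,000 = 2,000,000,000 bytes.
2,000,000,000 / effective rate ≈ 33257.75 s → 33,257 seconds.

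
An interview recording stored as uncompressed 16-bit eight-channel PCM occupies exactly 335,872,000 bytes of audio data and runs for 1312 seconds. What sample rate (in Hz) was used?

16,000 Hz

Bytes = sample_rate × seconds × bytes_per_sample × channels.
sample_rate = 335,872,000 / (1,312 × 2 × 8) = 335,872,000 / 20,992 = 16,000 Hz.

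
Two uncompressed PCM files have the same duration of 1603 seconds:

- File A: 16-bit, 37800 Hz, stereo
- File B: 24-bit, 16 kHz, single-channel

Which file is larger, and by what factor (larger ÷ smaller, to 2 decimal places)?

File A, by a factor of 3.15

File A: 37,800 × 2 × 2 = 151,200 bytes/s.
File B: 16,000 × 3 × 1 = 48,000 bytes/s.
File A is larger; ratio = 242,373,600 / 76,944,000 = 3.15.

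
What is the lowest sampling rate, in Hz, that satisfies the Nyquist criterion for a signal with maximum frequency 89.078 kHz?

Minimum sample rate = 2 × 89,078 Hz = 178,156 Hz.

178,156 Hz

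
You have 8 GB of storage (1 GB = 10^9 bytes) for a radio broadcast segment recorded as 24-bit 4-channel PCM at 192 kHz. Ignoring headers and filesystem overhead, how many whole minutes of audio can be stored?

57 minutes

Uncompressed byte rate = 192,000 × 3 × 4 = 2,304,000 bytes/s.
Capacity = 8 × 1,000,000,000 = 8,000,000,000 bytes.
8,000,000,000 / 2,304,000 ≈ 3472.22 s → 57 minutes.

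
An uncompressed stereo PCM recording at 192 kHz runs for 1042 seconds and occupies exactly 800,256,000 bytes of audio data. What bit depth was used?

Bytes per sample = 800,256,000 / (192,000 × 1,042 × 2) = 800,256,000 / 400,128,000 = 2.
Bit depth = 2 × 8 = 16 bits.

16 bits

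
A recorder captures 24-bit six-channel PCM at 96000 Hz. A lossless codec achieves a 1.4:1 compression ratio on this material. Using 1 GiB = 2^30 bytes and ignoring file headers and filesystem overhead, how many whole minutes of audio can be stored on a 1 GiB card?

14 minutes

Uncompressed byte rate = 96,000 × 3 × 6 = 1,728,000 bytes/s.
After 1.4:1 compression, effective rate ≈ 1234285.71 bytes/s.
Capacity = 1 × 1,073,741,824 = 1,073,741,824 bytes.
1,073,741,824 / effective rate ≈ 869.93 s → 14 minutes.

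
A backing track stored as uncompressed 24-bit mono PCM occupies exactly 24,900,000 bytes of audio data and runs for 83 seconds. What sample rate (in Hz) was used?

Bytes = sample_rate × seconds × bytes_per_sample × channels.
sample_rate = 24,900,000 / (83 × 3 × 1) = 24,900,000 / 249 = 100,000 Hz.

100,000 Hz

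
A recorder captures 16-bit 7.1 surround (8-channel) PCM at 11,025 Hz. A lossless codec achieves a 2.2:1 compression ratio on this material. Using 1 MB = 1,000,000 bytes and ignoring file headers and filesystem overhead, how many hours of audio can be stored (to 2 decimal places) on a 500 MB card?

1.73 hours

Uncompressed byte rate = 11,025 × 2 × 8 = 176,400 bytes/s.
After 2.2:1 compression, effective rate ≈ 80181.82 bytes/s.
Capacity = 500 × 1,000,000 = 500,000,000 bytes.
500,000,000 / effective rate ≈ 6235.83 s → 1.73 hours.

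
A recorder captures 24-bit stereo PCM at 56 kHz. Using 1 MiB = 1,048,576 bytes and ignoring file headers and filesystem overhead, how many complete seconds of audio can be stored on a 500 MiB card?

Uncompressed byte rate = 56,000 × 3 × 2 = 336,000 bytes/s.
Capacity = 500 × 1,048,576 = 524,288,000 bytes.
524,288,000 / 336,000 ≈ 1560.38 s → 1,560 seconds.

1,560 seconds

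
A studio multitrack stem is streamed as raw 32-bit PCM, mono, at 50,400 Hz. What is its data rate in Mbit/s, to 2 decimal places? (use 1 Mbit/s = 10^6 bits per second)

1.61 Mbit/s

Bit rate = 50,400 × 32 × 1 = 1,612,800 bits/s.
= 1.61 Mbit/s.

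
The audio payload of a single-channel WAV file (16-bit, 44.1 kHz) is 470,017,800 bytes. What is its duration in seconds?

Byte rate = 44,100 × 2 × 1 = 88,200 bytes/s.
Duration = 470,017,800 / 88,200 = 5,329 s.

5,329 seconds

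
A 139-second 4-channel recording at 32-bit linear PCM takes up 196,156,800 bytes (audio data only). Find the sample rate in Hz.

88,200 Hz

Bytes = sample_rate × seconds × bytes_per_sample × channels.
sample_rate = 196,156,800 / (139 × 4 × 4) = 196,156,800 / 2,224 = 88,200 Hz.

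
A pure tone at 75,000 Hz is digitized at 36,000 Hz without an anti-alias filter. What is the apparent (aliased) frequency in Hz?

Nyquist = 36,000/2 = 18,000 Hz; 75,000 Hz exceeds it.
Alias = |75,000 − 2×36,000| = |75,000 − 72,000| = 3,000 Hz.

3,000 Hz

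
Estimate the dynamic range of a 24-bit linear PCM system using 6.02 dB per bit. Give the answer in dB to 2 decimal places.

144.48 dB

24 × 6.02 = 144.48 dB.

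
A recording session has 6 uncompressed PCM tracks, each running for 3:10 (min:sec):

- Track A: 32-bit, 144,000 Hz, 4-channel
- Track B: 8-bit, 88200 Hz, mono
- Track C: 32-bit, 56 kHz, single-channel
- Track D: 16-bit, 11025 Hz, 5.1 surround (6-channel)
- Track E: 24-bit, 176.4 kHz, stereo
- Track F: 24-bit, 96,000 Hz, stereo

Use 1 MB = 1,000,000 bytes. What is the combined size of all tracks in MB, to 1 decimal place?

3:10 (min:sec) = 190 s.
Track A: 144,000 × 190 × 4 × 4 = 437,760,000 bytes.
Track B: 88,200 × 190 × 1 × 1 = 16,758,000 bytes.
Track C: 56,000 × 190 × 4 × 1 = 42,560,000 bytes.
Track D: 11,025 × 190 × 2 × 6 = 25,137,000 bytes.
Track E: 176,400 × 190 × 3 × 2 = 201,096,000 bytes.
Track F: 96,000 × 190 × 3 × 2 = 109,440,000 bytes.
Total = 832,751,000 bytes = 832.8 MB.

832.8 MB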